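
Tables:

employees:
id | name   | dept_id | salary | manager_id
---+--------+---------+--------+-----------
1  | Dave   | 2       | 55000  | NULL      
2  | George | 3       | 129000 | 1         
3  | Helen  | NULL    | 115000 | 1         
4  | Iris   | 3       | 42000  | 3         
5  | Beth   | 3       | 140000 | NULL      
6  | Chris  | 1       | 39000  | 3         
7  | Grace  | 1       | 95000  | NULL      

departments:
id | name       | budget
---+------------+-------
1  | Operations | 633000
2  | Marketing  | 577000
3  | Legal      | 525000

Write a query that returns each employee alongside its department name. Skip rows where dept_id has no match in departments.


INNER JOIN keeps only employees rows whose dept_id matches an id in departments. Walk through each employee:
  - employee 1 (Dave): dept_id=2 -> matches Marketing
  - employee 2 (George): dept_id=3 -> matches Legal
  - employee 3 (Helen): dept_id=NULL, no match -> dropped
  - employee 4 (Iris): dept_id=3 -> matches Legal
  - employee 5 (Beth): dept_id=3 -> matches Legal
  - employee 6 (Chris): dept_id=1 -> matches Operations
  - employee 7 (Grace): dept_id=1 -> matches Operations
So 1 of 7 rows is dropped.

SQL:
SELECT a.name, b.name AS department
FROM employees a
INNER JOIN departments b ON a.dept_id = b.id

Result:
name   | department
-------+-----------
Dave   | Marketing 
George | Legal     
Iris   | Legal     
Beth   | Legal     
Chris  | Operations
Grace  | Operations


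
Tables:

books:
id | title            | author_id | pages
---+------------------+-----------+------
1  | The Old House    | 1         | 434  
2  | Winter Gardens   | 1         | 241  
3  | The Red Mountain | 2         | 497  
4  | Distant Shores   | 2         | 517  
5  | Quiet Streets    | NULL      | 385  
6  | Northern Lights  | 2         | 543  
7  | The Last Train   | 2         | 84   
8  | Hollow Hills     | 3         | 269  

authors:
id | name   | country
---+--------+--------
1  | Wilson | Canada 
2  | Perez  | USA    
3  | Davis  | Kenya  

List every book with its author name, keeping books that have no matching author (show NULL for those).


LEFT JOIN keeps every row from books (the left table); where author_id has no match in authors, the author columns become NULL. Walk through each book:
  - book 1 (The Old House): author_id=1 -> matches Wilson
  - book 2 (Winter Gardens): author_id=1 -> matches Wilson
  - book 3 (The Red Mountain): author_id=2 -> matches Perez
  - book 4 (Distant Shores): author_id=2 -> matches Perez
  - book 5 (Quiet Streets): author_id=NULL, no match -> kept with NULL
  - book 6 (Northern Lights): author_id=2 -> matches Perez
  - book 7 (The Last Train): author_id=2 -> matches Perez
  - book 8 (Hollow Hills): author_id=3 -> matches Davis
All 8 rows appear; 1 has NULL author.

SQL:
SELECT a.title, b.name AS author
FROM books a
LEFT JOIN authors b ON a.author_id = b.id

Result:
title            | author
-----------------+-------
The Old House    | Wilson
Winter Gardens   | Wilson
The Red Mountain | Perez 
Distant Shores   | Perez 
Quiet Streets    | NULL  
Northern Lights  | Perez 
The Last Train   | Perez 
Hollow Hills     | Davis 


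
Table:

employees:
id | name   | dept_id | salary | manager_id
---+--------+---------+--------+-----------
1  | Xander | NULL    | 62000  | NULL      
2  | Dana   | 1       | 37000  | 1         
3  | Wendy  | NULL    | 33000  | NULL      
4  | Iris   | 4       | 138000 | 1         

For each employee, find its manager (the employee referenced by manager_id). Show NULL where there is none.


This is a self-join: employees is joined to a second copy of itself, matching each row's manager_id to another row's id. Use LEFT JOIN so rows with manager_id=NULL are kept.
  - employee 1 (Xander): manager_id=NULL -> NULL
  - employee 2 (Dana): manager_id=1 -> Xander
  - employee 3 (Wendy): manager_id=NULL -> NULL
  - employee 4 (Iris): manager_id=1 -> Xander

SQL:
SELECT a.name AS item, b.name AS manager
FROM employees a
LEFT JOIN employees b ON a.manager_id = b.id

Result:
item   | manager
-------+--------
Xander | NULL   
Dana   | Xander 
Wendy  | NULL   
Iris   | Xander 


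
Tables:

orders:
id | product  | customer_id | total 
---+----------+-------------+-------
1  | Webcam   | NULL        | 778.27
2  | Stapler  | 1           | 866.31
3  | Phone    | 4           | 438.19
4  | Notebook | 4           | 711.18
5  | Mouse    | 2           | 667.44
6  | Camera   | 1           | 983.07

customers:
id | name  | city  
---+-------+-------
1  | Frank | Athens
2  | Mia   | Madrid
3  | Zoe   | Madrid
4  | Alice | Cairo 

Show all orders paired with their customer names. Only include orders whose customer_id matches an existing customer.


INNER JOIN keeps only orders rows whose customer_id matches an id in customers. Walk through each order:
  - order 1 (Webcam): customer_id=NULL, no match -> dropped
  - order 2 (Stapler): customer_id=1 -> matches Frank
  - order 3 (Phone): customer_id=4 -> matches Alice
  - order 4 (Notebook): customer_id=4 -> matches Alice
  - order 5 (Mouse): customer_id=2 -> matches Mia
  - order 6 (Camera): customer_id=1 -> matches Frank
So 1 of 6 rows is dropped.

SQL:
SELECT a.product, b.name AS customer
FROM orders a
INNER JOIN customers b ON a.customer_id = b.id

Result:
product  | customer
---------+---------
Stapler  | Frank   
Phone    | Alice   
Notebook | Alice   
Mouse    | Mia     
Camera   | Frank   


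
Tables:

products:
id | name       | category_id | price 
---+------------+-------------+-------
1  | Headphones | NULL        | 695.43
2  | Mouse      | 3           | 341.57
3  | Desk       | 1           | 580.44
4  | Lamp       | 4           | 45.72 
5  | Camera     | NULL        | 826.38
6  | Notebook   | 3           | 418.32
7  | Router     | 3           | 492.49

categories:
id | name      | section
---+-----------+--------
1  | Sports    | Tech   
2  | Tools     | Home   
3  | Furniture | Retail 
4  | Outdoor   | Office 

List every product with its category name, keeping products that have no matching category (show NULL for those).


LEFT JOIN keeps every row from products (the left table); where category_id has no match in categories, the category columns become NULL. Walk through each product:
  - product 1 (Headphones): category_id=NULL, no match -> kept with NULL
  - product 2 (Mouse): category_id=3 -> matches Furniture
  - product 3 (Desk): category_id=1 -> matches Sports
  - product 4 (Lamp): category_id=4 -> matches Outdoor
  - product 5 (Camera): category_id=NULL, no match -> kept with NULL
  - product 6 (Notebook): category_id=3 -> matches Furniture
  - product 7 (Router): category_id=3 -> matches Furniture
All 7 rows appear; 2 have NULL category.

SQL:
SELECT a.name, b.name AS category
FROM products a
LEFT JOIN categories b ON a.category_id = b.id

Result:
name       | category 
-----------+----------
Headphones | NULL     
Mouse      | Furniture
Desk       | Sports   
Lamp       | Outdoor  
Camera     | NULL     
Notebook   | Furniture
Router     | Furniture


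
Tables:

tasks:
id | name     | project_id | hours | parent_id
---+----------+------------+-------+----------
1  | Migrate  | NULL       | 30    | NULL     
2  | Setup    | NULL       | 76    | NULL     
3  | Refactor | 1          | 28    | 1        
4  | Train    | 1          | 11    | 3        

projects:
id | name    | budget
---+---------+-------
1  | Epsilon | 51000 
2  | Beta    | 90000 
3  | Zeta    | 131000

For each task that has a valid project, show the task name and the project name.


INNER JOIN keeps only tasks rows whose project_id matches an id in projects. Walk through each task:
  - task 1 (Migrate): project_id=NULL, no match -> dropped
  - task 2 (Setup): project_id=NULL, no match -> dropped
  - task 3 (Refactor): project_id=1 -> matches Epsilon
  - task 4 (Train): project_id=1 -> matches Epsilon
So 2 of 4 rows are dropped.

SQL:
SELECT a.name, b.name AS project
FROM tasks a
INNER JOIN projects b ON a.project_id = b.id

Result:
name     | project
---------+--------
Refactor | Epsilon
Train    | Epsilon


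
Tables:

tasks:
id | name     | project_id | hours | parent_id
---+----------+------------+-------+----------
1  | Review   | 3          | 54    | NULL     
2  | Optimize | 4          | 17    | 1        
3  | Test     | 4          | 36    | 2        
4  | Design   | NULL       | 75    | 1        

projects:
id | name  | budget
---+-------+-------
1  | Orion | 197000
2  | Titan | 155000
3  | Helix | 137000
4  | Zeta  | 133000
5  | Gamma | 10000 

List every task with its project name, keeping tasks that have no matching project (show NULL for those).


LEFT JOIN keeps every row from tasks (the left table); where project_id has no match in projects, the project columns become NULL. Walk through each task:
  - task 1 (Review): project_id=3 -> matches Helix
  - task 2 (Optimize): project_id=4 -> matches Zeta
  - task 3 (Test): project_id=4 -> matches Zeta
  - task 4 (Design): project_id=NULL, no match -> kept with NULL
All 4 rows appear; 1 has NULL project.

SQL:
SELECT a.name, b.name AS project
FROM tasks a
LEFT JOIN projects b ON a.project_id = b.id

Result:
name     | project
---------+--------
Review   | Helix  
Optimize | Zeta   
Test     | Zeta   
Design   | NULL   


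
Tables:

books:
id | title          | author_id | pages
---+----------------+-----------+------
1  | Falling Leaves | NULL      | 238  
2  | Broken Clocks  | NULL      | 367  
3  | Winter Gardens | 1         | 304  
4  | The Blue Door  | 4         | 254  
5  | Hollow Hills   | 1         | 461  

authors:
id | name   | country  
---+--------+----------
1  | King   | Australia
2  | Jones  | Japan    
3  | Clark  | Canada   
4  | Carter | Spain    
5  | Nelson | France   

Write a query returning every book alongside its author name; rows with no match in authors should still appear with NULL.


LEFT JOIN keeps every row from books (the left table); where author_id has no match in authors, the author columns become NULL. Walk through each book:
  - book 1 (Falling Leaves): author_id=NULL, no match -> kept with NULL
  - book 2 (Broken Clocks): author_id=NULL, no match -> kept with NULL
  - book 3 (Winter Gardens): author_id=1 -> matches King
  - book 4 (The Blue Door): author_id=4 -> matches Carter
  - book 5 (Hollow Hills): author_id=1 -> matches King
All 5 rows appear; 2 have NULL author.

SQL:
SELECT a.title, b.name AS author
FROM books a
LEFT JOIN authors b ON a.author_id = b.id

Result:
title          | author
---------------+-------
Falling Leaves | NULL  
Broken Clocks  | NULL  
Winter Gardens | King  
The Blue Door  | Carter
Hollow Hills   | King  


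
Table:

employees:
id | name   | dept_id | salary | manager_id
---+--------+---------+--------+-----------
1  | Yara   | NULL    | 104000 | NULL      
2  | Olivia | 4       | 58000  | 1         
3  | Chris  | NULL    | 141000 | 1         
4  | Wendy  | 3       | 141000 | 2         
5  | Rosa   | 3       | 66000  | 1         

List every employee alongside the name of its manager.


This is a self-join: employees is joined to a second copy of itself, matching each row's manager_id to another row's id. Use LEFT JOIN so rows with manager_id=NULL are kept.
  - employee 1 (Yara): manager_id=NULL -> NULL
  - employee 2 (Olivia): manager_id=1 -> Yara
  - employee 3 (Chris): manager_id=1 -> Yara
  - employee 4 (Wendy): manager_id=2 -> Olivia
  - employee 5 (Rosa): manager_id=1 -> Yara

SQL:
SELECT a.name AS item, b.name AS manager
FROM employees a
LEFT JOIN employees b ON a.manager_id = b.id

Result:
item   | manager
-------+--------
Yara   | NULL   
Olivia | Yara   
Chris  | Yara   
Wendy  | Olivia 
Rosa   | Yara   


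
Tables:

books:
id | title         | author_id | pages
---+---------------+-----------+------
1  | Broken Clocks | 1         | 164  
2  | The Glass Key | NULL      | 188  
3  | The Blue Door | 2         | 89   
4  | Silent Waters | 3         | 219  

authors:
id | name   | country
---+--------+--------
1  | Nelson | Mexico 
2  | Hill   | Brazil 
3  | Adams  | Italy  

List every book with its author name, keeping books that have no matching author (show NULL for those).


LEFT JOIN keeps every row from books (the left table); where author_id has no match in authors, the author columns become NULL. Walk through each book:
  - book 1 (Broken Clocks): author_id=1 -> matches Nelson
  - book 2 (The Glass Key): author_id=NULL, no match -> kept with NULL
  - book 3 (The Blue Door): author_id=2 -> matches Hill
  - book 4 (Silent Waters): author_id=3 -> matches Adams
All 4 rows appear; 1 has NULL author.

SQL:
SELECT a.title, b.name AS author
FROM books a
LEFT JOIN authors b ON a.author_id = b.id

Result:
title         | author
--------------+-------
Broken Clocks | Nelson
The Glass Key | NULL  
The Blue Door | Hill  
Silent Waters | Adams 


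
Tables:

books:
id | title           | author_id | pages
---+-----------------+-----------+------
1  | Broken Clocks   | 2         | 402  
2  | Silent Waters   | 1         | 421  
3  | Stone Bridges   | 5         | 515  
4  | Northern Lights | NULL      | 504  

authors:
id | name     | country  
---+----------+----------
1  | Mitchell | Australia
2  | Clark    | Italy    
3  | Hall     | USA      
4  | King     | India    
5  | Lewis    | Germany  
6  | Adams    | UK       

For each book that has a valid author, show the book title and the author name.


INNER JOIN keeps only books rows whose author_id matches an id in authors. Walk through each book:
  - book 1 (Broken Clocks): author_id=2 -> matches Clark
  - book 2 (Silent Waters): author_id=1 -> matches Mitchell
  - book 3 (Stone Bridges): author_id=5 -> matches Lewis
  - book 4 (Northern Lights): author_id=NULL, no match -> dropped
So 1 of 4 rows is dropped.

SQL:
SELECT a.title, b.name AS author
FROM books a
INNER JOIN authors b ON a.author_id = b.id

Result:
title         | author  
--------------+---------
Broken Clocks | Clark   
Silent Waters | Mitchell
Stone Bridges | Lewis   


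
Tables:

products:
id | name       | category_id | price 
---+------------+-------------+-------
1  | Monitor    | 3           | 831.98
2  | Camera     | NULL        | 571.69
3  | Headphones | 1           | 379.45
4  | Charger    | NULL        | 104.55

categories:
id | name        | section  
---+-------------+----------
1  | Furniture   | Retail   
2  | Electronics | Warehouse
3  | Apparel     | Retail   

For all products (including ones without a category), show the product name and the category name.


LEFT JOIN keeps every row from products (the left table); where category_id has no match in categories, the category columns become NULL. Walk through each product:
  - product 1 (Monitor): category_id=3 -> matches Apparel
  - product 2 (Camera): category_id=NULL, no match -> kept with NULL
  - product 3 (Headphones): category_id=1 -> matches Furniture
  - product 4 (Charger): category_id=NULL, no match -> kept with NULL
All 4 rows appear; 2 have NULL category.

SQL:
SELECT a.name, b.name AS category
FROM products a
LEFT JOIN categories b ON a.category_id = b.id

Result:
name       | category 
-----------+----------
Monitor    | Apparel  
Camera     | NULL     
Headphones | Furniture
Charger    | NULL     


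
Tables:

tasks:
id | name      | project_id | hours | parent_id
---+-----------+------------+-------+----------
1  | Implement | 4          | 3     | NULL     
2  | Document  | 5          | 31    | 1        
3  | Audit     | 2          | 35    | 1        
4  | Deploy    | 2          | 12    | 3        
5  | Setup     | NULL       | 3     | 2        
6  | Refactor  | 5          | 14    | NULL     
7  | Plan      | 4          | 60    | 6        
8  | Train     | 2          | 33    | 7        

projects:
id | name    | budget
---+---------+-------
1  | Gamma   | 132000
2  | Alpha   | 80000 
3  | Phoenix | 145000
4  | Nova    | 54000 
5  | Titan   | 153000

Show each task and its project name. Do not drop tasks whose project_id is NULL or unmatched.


LEFT JOIN keeps every row from tasks (the left table); where project_id has no match in projects, the project columns become NULL. Walk through each task:
  - task 1 (Implement): project_id=4 -> matches Nova
  - task 2 (Document): project_id=5 -> matches Titan
  - task 3 (Audit): project_id=2 -> matches Alpha
  - task 4 (Deploy): project_id=2 -> matches Alpha
  - task 5 (Setup): project_id=NULL, no match -> kept with NULL
  - task 6 (Refactor): project_id=5 -> matches Titan
  - task 7 (Plan): project_id=4 -> matches Nova
  - task 8 (Train): project_id=2 -> matches Alpha
All 8 rows appear; 1 has NULL project.

SQL:
SELECT a.name, b.name AS project
FROM tasks a
LEFT JOIN projects b ON a.project_id = b.id

Result:
name      | project
----------+--------
Implement | Nova   
Document  | Titan  
Audit     | Alpha  
Deploy    | Alpha  
Setup     | NULL   
Refactor  | Titan  
Plan      | Nova   
Train     | Alpha  


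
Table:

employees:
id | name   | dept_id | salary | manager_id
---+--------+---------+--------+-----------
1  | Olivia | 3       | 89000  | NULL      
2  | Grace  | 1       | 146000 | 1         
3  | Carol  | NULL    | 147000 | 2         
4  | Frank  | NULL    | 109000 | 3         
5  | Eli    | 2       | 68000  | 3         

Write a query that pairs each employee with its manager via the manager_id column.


This is a self-join: employees is joined to a second copy of itself, matching each row's manager_id to another row's id. Use LEFT JOIN so rows with manager_id=NULL are kept.
  - employee 1 (Olivia): manager_id=NULL -> NULL
  - employee 2 (Grace): manager_id=1 -> Olivia
  - employee 3 (Carol): manager_id=2 -> Grace
  - employee 4 (Frank): manager_id=3 -> Carol
  - employee 5 (Eli): manager_id=3 -> Carol

SQL:
SELECT a.name AS item, b.name AS manager
FROM employees a
LEFT JOIN employees b ON a.manager_id = b.id

Result:
item   | manager
-------+--------
Olivia | NULL   
Grace  | Olivia 
Carol  | Grace  
Frank  | Carol  
Eli    | Carol  


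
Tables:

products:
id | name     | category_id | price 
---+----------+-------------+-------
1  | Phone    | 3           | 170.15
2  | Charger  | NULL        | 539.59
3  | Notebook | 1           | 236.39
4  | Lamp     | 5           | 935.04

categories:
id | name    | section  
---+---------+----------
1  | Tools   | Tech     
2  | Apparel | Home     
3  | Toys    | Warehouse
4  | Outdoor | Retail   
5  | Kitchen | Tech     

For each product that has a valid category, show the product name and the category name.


INNER JOIN keeps only products rows whose category_id matches an id in categories. Walk through each product:
  - product 1 (Phone): category_id=3 -> matches Toys
  - product 2 (Charger): category_id=NULL, no match -> dropped
  - product 3 (Notebook): category_id=1 -> matches Tools
  - product 4 (Lamp): category_id=5 -> matches Kitchen
So 1 of 4 rows is dropped.

SQL:
SELECT a.name, b.name AS category
FROM products a
INNER JOIN categories b ON a.category_id = b.id

Result:
name     | category
---------+---------
Phone    | Toys    
Notebook | Tools   
Lamp     | Kitchen 


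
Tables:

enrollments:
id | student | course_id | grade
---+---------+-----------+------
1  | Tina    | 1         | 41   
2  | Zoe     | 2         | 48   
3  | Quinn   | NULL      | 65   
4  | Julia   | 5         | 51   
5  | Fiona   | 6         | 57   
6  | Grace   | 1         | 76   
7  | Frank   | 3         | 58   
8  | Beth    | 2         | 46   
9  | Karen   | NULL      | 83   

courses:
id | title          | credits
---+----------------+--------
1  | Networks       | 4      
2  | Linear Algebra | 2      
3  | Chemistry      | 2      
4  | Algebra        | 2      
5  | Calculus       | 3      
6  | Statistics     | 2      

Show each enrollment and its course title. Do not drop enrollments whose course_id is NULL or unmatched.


LEFT JOIN keeps every row from enrollments (the left table); where course_id has no match in courses, the course columns become NULL. Walk through each enrollment:
  - enrollment 1 (Tina): course_id=1 -> matches Networks
  - enrollment 2 (Zoe): course_id=2 -> matches Linear Algebra
  - enrollment 3 (Quinn): course_id=NULL, no match -> kept with NULL
  - enrollment 4 (Julia): course_id=5 -> matches Calculus
  - enrollment 5 (Fiona): course_id=6 -> matches Statistics
  - enrollment 6 (Grace): course_id=1 -> matches Networks
  - enrollment 7 (Frank): course_id=3 -> matches Chemistry
  - enrollment 8 (Beth): course_id=2 -> matches Linear Algebra
  - enrollment 9 (Karen): course_id=NULL, no match -> kept with NULL
All 9 rows appear; 2 have NULL course.

SQL:
SELECT a.student, b.title AS course
FROM enrollments a
LEFT JOIN courses b ON a.course_id = b.id

Result:
student | course        
--------+---------------
Tina    | Networks      
Zoe     | Linear Algebra
Quinn   | NULL          
Julia   | Calculus      
Fiona   | Statistics    
Grace   | Networks      
Frank   | Chemistry     
Beth    | Linear Algebra
Karen   | NULL          


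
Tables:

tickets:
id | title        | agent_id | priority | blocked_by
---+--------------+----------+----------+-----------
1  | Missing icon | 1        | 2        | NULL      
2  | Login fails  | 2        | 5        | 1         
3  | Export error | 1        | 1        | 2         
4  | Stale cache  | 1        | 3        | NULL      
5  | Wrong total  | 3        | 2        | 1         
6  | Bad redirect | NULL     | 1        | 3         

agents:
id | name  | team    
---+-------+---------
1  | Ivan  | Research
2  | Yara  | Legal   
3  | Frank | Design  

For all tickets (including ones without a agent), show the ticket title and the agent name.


LEFT JOIN keeps every row from tickets (the left table); where agent_id has no match in agents, the agent columns become NULL. Walk through each ticket:
  - ticket 1 (Missing icon): agent_id=1 -> matches Ivan
  - ticket 2 (Login fails): agent_id=2 -> matches Yara
  - ticket 3 (Export error): agent_id=1 -> matches Ivan
  - ticket 4 (Stale cache): agent_id=1 -> matches Ivan
  - ticket 5 (Wrong total): agent_id=3 -> matches Frank
  - ticket 6 (Bad redirect): agent_id=NULL, no match -> kept with NULL
All 6 rows appear; 1 has NULL agent.

SQL:
SELECT a.title, b.name AS agent
FROM tickets a
LEFT JOIN agents b ON a.agent_id = b.id

Result:
title        | agent
-------------+------
Missing icon | Ivan 
Login fails  | Yara 
Export error | Ivan 
Stale cache  | Ivan 
Wrong total  | Frank
Bad redirect | NULL 


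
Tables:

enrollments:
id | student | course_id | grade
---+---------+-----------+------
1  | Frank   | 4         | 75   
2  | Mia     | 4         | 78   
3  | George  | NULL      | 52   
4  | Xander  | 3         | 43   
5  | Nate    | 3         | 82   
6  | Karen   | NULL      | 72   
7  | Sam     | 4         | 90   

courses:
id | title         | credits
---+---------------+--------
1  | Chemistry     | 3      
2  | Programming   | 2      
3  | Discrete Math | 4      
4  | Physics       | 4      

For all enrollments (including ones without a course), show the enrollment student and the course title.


LEFT JOIN keeps every row from enrollments (the left table); where course_id has no match in courses, the course columns become NULL. Walk through each enrollment:
  - enrollment 1 (Frank): course_id=4 -> matches Physics
  - enrollment 2 (Mia): course_id=4 -> matches Physics
  - enrollment 3 (George): course_id=NULL, no match -> kept with NULL
  - enrollment 4 (Xander): course_id=3 -> matches Discrete Math
  - enrollment 5 (Nate): course_id=3 -> matches Discrete Math
  - enrollment 6 (Karen): course_id=NULL, no match -> kept with NULL
  - enrollment 7 (Sam): course_id=4 -> matches Physics
All 7 rows appear; 2 have NULL course.

SQL:
SELECT a.student, b.title AS course
FROM enrollments a
LEFT JOIN courses b ON a.course_id = b.id

Result:
student | course       
--------+--------------
Frank   | Physics      
Mia     | Physics      
George  | NULL         
Xander  | Discrete Math
Nate    | Discrete Math
Karen   | NULL         
Sam     | Physics      


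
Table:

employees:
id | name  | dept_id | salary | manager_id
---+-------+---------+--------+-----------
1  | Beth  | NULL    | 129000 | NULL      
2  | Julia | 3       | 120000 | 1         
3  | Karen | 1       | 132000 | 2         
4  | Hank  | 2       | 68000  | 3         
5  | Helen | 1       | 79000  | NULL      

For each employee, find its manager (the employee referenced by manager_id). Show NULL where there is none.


This is a self-join: employees is joined to a second copy of itself, matching each row's manager_id to another row's id. Use LEFT JOIN so rows with manager_id=NULL are kept.
  - employee 1 (Beth): manager_id=NULL -> NULL
  - employee 2 (Julia): manager_id=1 -> Beth
  - employee 3 (Karen): manager_id=2 -> Julia
  - employee 4 (Hank): manager_id=3 -> Karen
  - employee 5 (Helen): manager_id=NULL -> NULL

SQL:
SELECT a.name AS item, b.name AS manager
FROM employees a
LEFT JOIN employees b ON a.manager_id = b.id

Result:
item  | manager
------+--------
Beth  | NULL   
Julia | Beth   
Karen | Julia  
Hank  | Karen  
Helen | NULL   


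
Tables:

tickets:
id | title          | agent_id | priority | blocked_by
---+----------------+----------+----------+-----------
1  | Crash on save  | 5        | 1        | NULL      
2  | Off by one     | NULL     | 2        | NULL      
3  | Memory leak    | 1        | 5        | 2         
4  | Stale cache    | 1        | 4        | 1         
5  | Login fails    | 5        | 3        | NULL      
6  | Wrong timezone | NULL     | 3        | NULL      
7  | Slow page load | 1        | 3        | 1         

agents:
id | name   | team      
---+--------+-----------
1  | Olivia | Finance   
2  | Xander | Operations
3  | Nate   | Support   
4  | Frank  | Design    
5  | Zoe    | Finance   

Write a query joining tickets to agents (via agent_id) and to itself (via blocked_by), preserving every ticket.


Two LEFT JOINs from the same base table tickets: one to agents via agent_id, one to tickets itself via blocked_by. Both are LEFT so every ticket is preserved.
Match against agents:
  - ticket 1 (Crash on save): agent_id=5 -> matches Zoe
  - ticket 2 (Off by one): agent_id=NULL, no match -> kept with NULL
  - ticket 3 (Memory leak): agent_id=1 -> matches Olivia
  - ticket 4 (Stale cache): agent_id=1 -> matches Olivia
  - ticket 5 (Login fails): agent_id=5 -> matches Zoe
  - ticket 6 (Wrong timezone): agent_id=NULL, no match -> kept with NULL
  - ticket 7 (Slow page load): agent_id=1 -> matches Olivia
Match against tickets (self):
  - ticket 1 (Crash on save): blocked_by=NULL -> NULL
  - ticket 2 (Off by one): blocked_by=NULL -> NULL
  - ticket 3 (Memory leak): blocked_by=2 -> Off by one
  - ticket 4 (Stale cache): blocked_by=1 -> Crash on save
  - ticket 5 (Login fails): blocked_by=NULL -> NULL
  - ticket 6 (Wrong timezone): blocked_by=NULL -> NULL
  - ticket 7 (Slow page load): blocked_by=1 -> Crash on save

SQL:
SELECT a.title, b.name AS agent, c.title AS blocked_by
FROM tickets a
LEFT JOIN agents b ON a.agent_id = b.id
LEFT JOIN tickets c ON a.blocked_by = c.id

Result:
title          | agent  | blocked_by   
---------------+--------+--------------
Crash on save  | Zoe    | NULL         
Off by one     | NULL   | NULL         
Memory leak    | Olivia | Off by one   
Stale cache    | Olivia | Crash on save
Login fails    | Zoe    | NULL         
Wrong timezone | NULL   | NULL         
Slow page load | Olivia | Crash on save


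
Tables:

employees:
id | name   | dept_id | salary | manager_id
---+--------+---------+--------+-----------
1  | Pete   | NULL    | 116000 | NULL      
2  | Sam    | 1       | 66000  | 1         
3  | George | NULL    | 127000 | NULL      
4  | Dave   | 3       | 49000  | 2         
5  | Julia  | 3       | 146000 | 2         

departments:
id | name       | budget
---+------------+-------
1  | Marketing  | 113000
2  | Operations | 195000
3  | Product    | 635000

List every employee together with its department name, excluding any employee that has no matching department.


INNER JOIN keeps only employees rows whose dept_id matches an id in departments. Walk through each employee:
  - employee 1 (Pete): dept_id=NULL, no match -> dropped
  - employee 2 (Sam): dept_id=1 -> matches Marketing
  - employee 3 (George): dept_id=NULL, no match -> dropped
  - employee 4 (Dave): dept_id=3 -> matches Product
  - employee 5 (Julia): dept_id=3 -> matches Product
So 2 of 5 rows are dropped.

SQL:
SELECT a.name, b.name AS department
FROM employees a
INNER JOIN departments b ON a.dept_id = b.id

Result:
name  | department
------+-----------
Sam   | Marketing 
Dave  | Product   
Julia | Product   


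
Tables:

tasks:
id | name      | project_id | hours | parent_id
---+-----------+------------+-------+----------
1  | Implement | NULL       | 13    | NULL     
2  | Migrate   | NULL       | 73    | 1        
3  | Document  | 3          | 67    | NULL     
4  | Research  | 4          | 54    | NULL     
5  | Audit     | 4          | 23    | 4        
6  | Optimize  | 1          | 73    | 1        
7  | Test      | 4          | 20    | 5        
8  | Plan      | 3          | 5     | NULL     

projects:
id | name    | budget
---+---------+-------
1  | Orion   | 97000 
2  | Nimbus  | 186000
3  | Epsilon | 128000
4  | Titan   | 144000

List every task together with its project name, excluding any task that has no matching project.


INNER JOIN keeps only tasks rows whose project_id matches an id in projects. Walk through each task:
  - task 1 (Implement): project_id=NULL, no match -> dropped
  - task 2 (Migrate): project_id=NULL, no match -> dropped
  - task 3 (Document): project_id=3 -> matches Epsilon
  - task 4 (Research): project_id=4 -> matches Titan
  - task 5 (Audit): project_id=4 -> matches Titan
  - task 6 (Optimize): project_id=1 -> matches Orion
  - task 7 (Test): project_id=4 -> matches Titan
  - task 8 (Plan): project_id=3 -> matches Epsilon
So 2 of 8 rows are dropped.

SQL:
SELECT a.name, b.name AS project
FROM tasks a
INNER JOIN projects b ON a.project_id = b.id

Result:
name     | project
---------+--------
Document | Epsilon
Research | Titan  
Audit    | Titan  
Optimize | Orion  
Test     | Titan  
Plan     | Epsilon


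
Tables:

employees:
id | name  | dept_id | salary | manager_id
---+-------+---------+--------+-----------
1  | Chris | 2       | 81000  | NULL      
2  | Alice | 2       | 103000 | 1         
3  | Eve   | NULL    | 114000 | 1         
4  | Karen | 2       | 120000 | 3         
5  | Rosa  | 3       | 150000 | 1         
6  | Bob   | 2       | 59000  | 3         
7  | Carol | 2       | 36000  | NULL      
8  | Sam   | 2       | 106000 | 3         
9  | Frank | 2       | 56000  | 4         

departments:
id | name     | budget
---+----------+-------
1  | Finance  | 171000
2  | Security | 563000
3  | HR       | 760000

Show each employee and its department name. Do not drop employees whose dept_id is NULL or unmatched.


LEFT JOIN keeps every row from employees (the left table); where dept_id has no match in departments, the department columns become NULL. Walk through each employee:
  - employee 1 (Chris): dept_id=2 -> matches Security
  - employee 2 (Alice): dept_id=2 -> matches Security
  - employee 3 (Eve): dept_id=NULL, no match -> kept with NULL
  - employee 4 (Karen): dept_id=2 -> matches Security
  - employee 5 (Rosa): dept_id=3 -> matches HR
  - employee 6 (Bob): dept_id=2 -> matches Security
  - employee 7 (Carol): dept_id=2 -> matches Security
  - employee 8 (Sam): dept_id=2 -> matches Security
  - employee 9 (Frank): dept_id=2 -> matches Security
All 9 rows appear; 1 has NULL department.

SQL:
SELECT a.name, b.name AS department
FROM employees a
LEFT JOIN departments b ON a.dept_id = b.id

Result:
name  | department
------+-----------
Chris | Security  
Alice | Security  
Eve   | NULL      
Karen | Security  
Rosa  | HR        
Bob   | Security  
Carol | Security  
Sam   | Security  
Frank | Security  


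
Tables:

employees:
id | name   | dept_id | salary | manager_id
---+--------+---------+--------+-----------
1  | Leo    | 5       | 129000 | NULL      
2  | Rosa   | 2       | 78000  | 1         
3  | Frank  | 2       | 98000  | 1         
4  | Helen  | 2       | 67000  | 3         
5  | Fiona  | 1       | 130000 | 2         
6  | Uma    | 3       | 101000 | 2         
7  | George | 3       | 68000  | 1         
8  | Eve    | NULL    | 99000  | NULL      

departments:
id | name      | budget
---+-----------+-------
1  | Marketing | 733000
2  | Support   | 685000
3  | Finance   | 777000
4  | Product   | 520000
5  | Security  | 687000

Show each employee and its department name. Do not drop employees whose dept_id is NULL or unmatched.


LEFT JOIN keeps every row from employees (the left table); where dept_id has no match in departments, the department columns become NULL. Walk through each employee:
  - employee 1 (Leo): dept_id=5 -> matches Security
  - employee 2 (Rosa): dept_id=2 -> matches Support
  - employee 3 (Frank): dept_id=2 -> matches Support
  - employee 4 (Helen): dept_id=2 -> matches Support
  - employee 5 (Fiona): dept_id=1 -> matches Marketing
  - employee 6 (Uma): dept_id=3 -> matches Finance
  - employee 7 (George): dept_id=3 -> matches Finance
  - employee 8 (Eve): dept_id=NULL, no match -> kept with NULL
All 8 rows appear; 1 has NULL department.

SQL:
SELECT a.name, b.name AS department
FROM employees a
LEFT JOIN departments b ON a.dept_id = b.id

Result:
name   | department
-------+-----------
Leo    | Security  
Rosa   | Support   
Frank  | Support   
Helen  | Support   
Fiona  | Marketing 
Uma    | Finance   
George | Finance   
Eve    | NULL      


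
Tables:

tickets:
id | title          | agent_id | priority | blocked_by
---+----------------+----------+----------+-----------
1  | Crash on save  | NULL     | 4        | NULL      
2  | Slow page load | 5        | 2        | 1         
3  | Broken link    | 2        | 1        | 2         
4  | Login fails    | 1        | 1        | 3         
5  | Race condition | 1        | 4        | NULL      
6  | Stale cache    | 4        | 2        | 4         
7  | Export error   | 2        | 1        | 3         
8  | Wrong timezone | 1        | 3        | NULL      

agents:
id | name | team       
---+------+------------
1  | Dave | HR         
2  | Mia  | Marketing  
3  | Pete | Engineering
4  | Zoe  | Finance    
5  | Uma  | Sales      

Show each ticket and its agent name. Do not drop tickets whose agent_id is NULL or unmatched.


LEFT JOIN keeps every row from tickets (the left table); where agent_id has no match in agents, the agent columns become NULL. Walk through each ticket:
  - ticket 1 (Crash on save): agent_id=NULL, no match -> kept with NULL
  - ticket 2 (Slow page load): agent_id=5 -> matches Uma
  - ticket 3 (Broken link): agent_id=2 -> matches Mia
  - ticket 4 (Login fails): agent_id=1 -> matches Dave
  - ticket 5 (Race condition): agent_id=1 -> matches Dave
  - ticket 6 (Stale cache): agent_id=4 -> matches Zoe
  - ticket 7 (Export error): agent_id=2 -> matches Mia
  - ticket 8 (Wrong timezone): agent_id=1 -> matches Dave
All 8 rows appear; 1 has NULL agent.

SQL:
SELECT a.title, b.name AS agent
FROM tickets a
LEFT JOIN agents b ON a.agent_id = b.id

Result:
title          | agent
---------------+------
Crash on save  | NULL 
Slow page load | Uma  
Broken link    | Mia  
Login fails    | Dave 
Race condition | Dave 
Stale cache    | Zoe  
Export error   | Mia  
Wrong timezone | Dave 


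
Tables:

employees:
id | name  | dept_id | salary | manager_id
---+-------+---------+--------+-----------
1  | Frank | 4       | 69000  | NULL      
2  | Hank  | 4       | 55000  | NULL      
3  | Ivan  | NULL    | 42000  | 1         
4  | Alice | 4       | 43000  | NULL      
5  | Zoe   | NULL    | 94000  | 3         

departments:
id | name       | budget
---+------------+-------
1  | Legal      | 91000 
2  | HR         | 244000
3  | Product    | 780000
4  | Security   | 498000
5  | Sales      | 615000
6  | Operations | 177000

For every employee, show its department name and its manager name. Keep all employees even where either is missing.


Two LEFT JOINs from the same base table employees: one to departments via dept_id, one to employees itself via manager_id. Both are LEFT so every employee is preserved.
Match against departments:
  - employee 1 (Frank): dept_id=4 -> matches Security
  - employee 2 (Hank): dept_id=4 -> matches Security
  - employee 3 (Ivan): dept_id=NULL, no match -> kept with NULL
  - employee 4 (Alice): dept_id=4 -> matches Security
  - employee 5 (Zoe): dept_id=NULL, no match -> kept with NULL
Match against employees (self):
  - employee 1 (Frank): manager_id=NULL -> NULL
  - employee 2 (Hank): manager_id=NULL -> NULL
  - employee 3 (Ivan): manager_id=1 -> Frank
  - employee 4 (Alice): manager_id=NULL -> NULL
  - employee 5 (Zoe): manager_id=3 -> Ivan

SQL:
SELECT a.name, b.name AS department, c.name AS manager
FROM employees a
LEFT JOIN departments b ON a.dept_id = b.id
LEFT JOIN employees c ON a.manager_id = c.id

Result:
name  | department | manager
------+------------+--------
Frank | Security   | NULL   
Hank  | Security   | NULL   
Ivan  | NULL       | Frank  
Alice | Security   | NULL   
Zoe   | NULL       | Ivan   


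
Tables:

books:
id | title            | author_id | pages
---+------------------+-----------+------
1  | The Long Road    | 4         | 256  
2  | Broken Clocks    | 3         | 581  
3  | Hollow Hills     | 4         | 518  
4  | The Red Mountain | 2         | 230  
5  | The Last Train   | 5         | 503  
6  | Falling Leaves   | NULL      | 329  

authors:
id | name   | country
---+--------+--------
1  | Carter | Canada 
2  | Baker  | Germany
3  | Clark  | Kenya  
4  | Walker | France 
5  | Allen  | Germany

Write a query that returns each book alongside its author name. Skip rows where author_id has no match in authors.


INNER JOIN keeps only books rows whose author_id matches an id in authors. Walk through each book:
  - book 1 (The Long Road): author_id=4 -> matches Walker
  - book 2 (Broken Clocks): author_id=3 -> matches Clark
  - book 3 (Hollow Hills): author_id=4 -> matches Walker
  - book 4 (The Red Mountain): author_id=2 -> matches Baker
  - book 5 (The Last Train): author_id=5 -> matches Allen
  - book 6 (Falling Leaves): author_id=NULL, no match -> dropped
So 1 of 6 rows is dropped.

SQL:
SELECT a.title, b.name AS author
FROM books a
INNER JOIN authors b ON a.author_id = b.id

Result:
title            | author
-----------------+-------
The Long Road    | Walker
Broken Clocks    | Clark 
Hollow Hills     | Walker
The Red Mountain | Baker 
The Last Train   | Allen 


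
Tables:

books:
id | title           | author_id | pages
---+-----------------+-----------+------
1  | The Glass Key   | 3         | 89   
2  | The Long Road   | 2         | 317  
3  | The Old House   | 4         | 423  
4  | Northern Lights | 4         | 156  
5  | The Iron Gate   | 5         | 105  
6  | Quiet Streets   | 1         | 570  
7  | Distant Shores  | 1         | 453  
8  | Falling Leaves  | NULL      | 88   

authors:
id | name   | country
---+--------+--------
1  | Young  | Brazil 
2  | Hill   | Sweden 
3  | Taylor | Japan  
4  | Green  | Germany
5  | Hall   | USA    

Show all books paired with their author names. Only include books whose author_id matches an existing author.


INNER JOIN keeps only books rows whose author_id matches an id in authors. Walk through each book:
  - book 1 (The Glass Key): author_id=3 -> matches Taylor
  - book 2 (The Long Road): author_id=2 -> matches Hill
  - book 3 (The Old House): author_id=4 -> matches Green
  - book 4 (Northern Lights): author_id=4 -> matches Green
  - book 5 (The Iron Gate): author_id=5 -> matches Hall
  - book 6 (Quiet Streets): author_id=1 -> matches Young
  - book 7 (Distant Shores): author_id=1 -> matches Young
  - book 8 (Falling Leaves): author_id=NULL, no match -> dropped
So 1 of 8 rows is dropped.

SQL:
SELECT a.title, b.name AS author
FROM books a
INNER JOIN authors b ON a.author_id = b.id

Result:
title           | author
----------------+-------
The Glass Key   | Taylor
The Long Road   | Hill  
The Old House   | Green 
Northern Lights | Green 
The Iron Gate   | Hall  
Quiet Streets   | Young 
Distant Shores  | Young 


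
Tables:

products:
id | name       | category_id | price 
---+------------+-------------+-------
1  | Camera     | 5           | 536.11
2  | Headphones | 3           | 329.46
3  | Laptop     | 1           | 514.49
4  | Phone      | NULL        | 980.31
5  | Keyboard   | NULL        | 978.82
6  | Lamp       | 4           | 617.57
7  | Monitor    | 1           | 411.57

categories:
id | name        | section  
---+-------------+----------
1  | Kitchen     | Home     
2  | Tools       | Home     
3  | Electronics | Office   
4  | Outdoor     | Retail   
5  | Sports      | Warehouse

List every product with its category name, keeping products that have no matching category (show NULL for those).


LEFT JOIN keeps every row from products (the left table); where category_id has no match in categories, the category columns become NULL. Walk through each product:
  - product 1 (Camera): category_id=5 -> matches Sports
  - product 2 (Headphones): category_id=3 -> matches Electronics
  - product 3 (Laptop): category_id=1 -> matches Kitchen
  - product 4 (Phone): category_id=NULL, no match -> kept with NULL
  - product 5 (Keyboard): category_id=NULL, no match -> kept with NULL
  - product 6 (Lamp): category_id=4 -> matches Outdoor
  - product 7 (Monitor): category_id=1 -> matches Kitchen
All 7 rows appear; 2 have NULL category.

SQL:
SELECT a.name, b.name AS category
FROM products a
LEFT JOIN categories b ON a.category_id = b.id

Result:
name       | category   
-----------+------------
Camera     | Sports     
Headphones | Electronics
Laptop     | Kitchen    
Phone      | NULL       
Keyboard   | NULL       
Lamp       | Outdoor    
Monitor    | Kitchen    
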